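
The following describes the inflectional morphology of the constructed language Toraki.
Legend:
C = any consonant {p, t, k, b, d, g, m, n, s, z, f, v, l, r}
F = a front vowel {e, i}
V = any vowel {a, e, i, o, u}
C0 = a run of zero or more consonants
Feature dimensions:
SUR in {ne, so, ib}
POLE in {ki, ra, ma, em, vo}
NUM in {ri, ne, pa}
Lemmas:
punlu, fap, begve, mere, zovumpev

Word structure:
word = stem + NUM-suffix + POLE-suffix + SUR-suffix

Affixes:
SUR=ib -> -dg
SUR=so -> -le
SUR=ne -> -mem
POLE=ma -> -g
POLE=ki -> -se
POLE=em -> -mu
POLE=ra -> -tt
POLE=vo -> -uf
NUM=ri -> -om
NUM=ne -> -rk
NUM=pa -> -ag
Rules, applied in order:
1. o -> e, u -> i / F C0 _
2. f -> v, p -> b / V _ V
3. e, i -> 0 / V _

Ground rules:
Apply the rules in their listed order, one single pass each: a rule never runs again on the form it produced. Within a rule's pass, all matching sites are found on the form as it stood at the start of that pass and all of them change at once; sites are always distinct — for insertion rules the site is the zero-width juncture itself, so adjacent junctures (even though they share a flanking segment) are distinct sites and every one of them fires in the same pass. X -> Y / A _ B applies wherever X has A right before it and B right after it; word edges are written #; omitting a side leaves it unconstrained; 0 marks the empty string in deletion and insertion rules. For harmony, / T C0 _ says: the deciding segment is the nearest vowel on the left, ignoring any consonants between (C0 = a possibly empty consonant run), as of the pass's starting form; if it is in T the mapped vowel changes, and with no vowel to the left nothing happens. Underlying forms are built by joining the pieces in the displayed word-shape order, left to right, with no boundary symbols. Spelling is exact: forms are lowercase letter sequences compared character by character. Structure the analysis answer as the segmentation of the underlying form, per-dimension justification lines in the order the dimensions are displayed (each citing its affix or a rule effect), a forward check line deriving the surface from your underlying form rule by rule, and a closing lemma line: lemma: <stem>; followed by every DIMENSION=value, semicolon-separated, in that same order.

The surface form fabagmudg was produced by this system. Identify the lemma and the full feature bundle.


underlying: fap-ag-mu-dg
SUR=ib - signalled by the affix -dg
POLE=em - signalled by the affix -mu
NUM=pa - signalled by the affix -ag
check: fapagmudg -> fapagmudg -> fabagmudg -> fabagmudg
lemma: fap; SUR=ib; POLE=em; NUM=pa


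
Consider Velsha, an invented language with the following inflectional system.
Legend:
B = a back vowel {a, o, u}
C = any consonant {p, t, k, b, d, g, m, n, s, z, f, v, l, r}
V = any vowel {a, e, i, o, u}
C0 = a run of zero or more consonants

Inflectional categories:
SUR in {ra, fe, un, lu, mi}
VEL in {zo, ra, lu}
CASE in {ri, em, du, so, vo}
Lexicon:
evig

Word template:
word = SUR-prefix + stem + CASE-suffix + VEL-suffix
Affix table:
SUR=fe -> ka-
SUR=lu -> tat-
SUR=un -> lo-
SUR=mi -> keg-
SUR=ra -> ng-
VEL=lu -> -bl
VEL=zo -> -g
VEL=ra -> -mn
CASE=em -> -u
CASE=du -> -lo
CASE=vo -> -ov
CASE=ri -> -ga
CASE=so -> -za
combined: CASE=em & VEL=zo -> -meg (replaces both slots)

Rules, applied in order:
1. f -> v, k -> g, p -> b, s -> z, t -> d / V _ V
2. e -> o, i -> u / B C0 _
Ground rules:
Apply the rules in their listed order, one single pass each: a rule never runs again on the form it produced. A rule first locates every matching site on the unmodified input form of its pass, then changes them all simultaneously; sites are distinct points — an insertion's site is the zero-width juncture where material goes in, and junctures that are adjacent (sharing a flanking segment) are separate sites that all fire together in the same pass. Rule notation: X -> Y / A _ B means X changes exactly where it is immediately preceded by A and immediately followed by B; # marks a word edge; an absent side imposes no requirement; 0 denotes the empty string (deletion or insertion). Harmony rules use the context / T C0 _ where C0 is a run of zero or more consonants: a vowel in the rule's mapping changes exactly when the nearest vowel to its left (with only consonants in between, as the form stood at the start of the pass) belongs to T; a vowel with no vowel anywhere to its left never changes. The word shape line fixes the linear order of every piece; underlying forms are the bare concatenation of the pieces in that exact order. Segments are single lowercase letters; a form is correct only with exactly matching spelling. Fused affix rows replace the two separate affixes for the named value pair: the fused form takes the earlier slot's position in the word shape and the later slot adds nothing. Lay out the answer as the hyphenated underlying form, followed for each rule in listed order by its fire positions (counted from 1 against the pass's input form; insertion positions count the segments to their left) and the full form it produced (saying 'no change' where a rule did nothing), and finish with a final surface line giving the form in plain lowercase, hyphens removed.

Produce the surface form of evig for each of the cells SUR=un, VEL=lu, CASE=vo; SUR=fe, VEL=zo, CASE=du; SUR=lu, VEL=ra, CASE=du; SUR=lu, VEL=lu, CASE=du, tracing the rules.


cell SUR=un, VEL=lu, CASE=vo:
underlying: lo-evig-ov-bl
1. f -> v, k -> g, p -> b, s -> z, t -> d / V _ V: no change
2. e -> o, i -> u / B C0 _: fires at position(s) 3: loovigovbl
surface: loovigovbl

cell SUR=fe, VEL=zo, CASE=du:
underlying: ka-evig-lo-g
1. f -> v, k -> g, p -> b, s -> z, t -> d / V _ V: no change
2. e -> o, i -> u / B C0 _: fires at position(s) 3: kaoviglog
surface: kaoviglog

cell SUR=lu, VEL=ra, CASE=du:
underlying: tat-evig-lo-mn
1. f -> v, k -> g, p -> b, s -> z, t -> d / V _ V: fires at position(s) 3: tadeviglomn
2. e -> o, i -> u / B C0 _: fires at position(s) 4: tadoviglomn
surface: tadoviglomn

cell SUR=lu, VEL=lu, CASE=du:
underlying: tat-evig-lo-bl
1. f -> v, k -> g, p -> b, s -> z, t -> d / V _ V: fires at position(s) 3: tadeviglobl
2. e -> o, i -> u / B C0 _: fires at position(s) 4: tadoviglobl
surface: tadoviglobl


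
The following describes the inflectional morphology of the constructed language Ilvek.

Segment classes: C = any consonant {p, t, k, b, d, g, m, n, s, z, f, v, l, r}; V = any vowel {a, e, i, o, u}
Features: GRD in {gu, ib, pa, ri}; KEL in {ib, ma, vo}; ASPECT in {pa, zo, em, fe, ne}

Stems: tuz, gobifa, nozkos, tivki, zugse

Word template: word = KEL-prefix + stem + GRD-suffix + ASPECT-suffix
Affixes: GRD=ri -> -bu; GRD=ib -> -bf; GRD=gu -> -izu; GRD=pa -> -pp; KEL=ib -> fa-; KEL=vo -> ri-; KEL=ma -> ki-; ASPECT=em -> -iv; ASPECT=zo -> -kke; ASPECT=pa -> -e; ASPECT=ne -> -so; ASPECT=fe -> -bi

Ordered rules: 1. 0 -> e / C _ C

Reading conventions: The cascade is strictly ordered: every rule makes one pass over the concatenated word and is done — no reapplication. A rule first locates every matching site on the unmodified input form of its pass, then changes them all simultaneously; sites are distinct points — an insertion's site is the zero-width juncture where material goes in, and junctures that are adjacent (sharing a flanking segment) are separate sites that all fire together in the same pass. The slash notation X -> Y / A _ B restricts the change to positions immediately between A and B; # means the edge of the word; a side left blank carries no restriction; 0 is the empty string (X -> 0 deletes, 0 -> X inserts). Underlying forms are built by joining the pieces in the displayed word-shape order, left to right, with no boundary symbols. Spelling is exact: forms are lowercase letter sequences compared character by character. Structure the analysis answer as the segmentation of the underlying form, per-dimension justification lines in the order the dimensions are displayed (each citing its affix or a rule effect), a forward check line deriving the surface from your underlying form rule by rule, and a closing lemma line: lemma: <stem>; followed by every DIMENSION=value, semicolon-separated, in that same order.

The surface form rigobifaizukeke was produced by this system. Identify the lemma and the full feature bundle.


underlying: ri-gobifa-izu-kke
GRD=gu - signalled by the affix -izu
KEL=vo - signalled by the affix ri-
ASPECT=zo - signalled by the affix -kke
check: rigobifaizukke -> rigobifaizukeke
lemma: gobifa; GRD=gu; KEL=vo; ASPECT=zo


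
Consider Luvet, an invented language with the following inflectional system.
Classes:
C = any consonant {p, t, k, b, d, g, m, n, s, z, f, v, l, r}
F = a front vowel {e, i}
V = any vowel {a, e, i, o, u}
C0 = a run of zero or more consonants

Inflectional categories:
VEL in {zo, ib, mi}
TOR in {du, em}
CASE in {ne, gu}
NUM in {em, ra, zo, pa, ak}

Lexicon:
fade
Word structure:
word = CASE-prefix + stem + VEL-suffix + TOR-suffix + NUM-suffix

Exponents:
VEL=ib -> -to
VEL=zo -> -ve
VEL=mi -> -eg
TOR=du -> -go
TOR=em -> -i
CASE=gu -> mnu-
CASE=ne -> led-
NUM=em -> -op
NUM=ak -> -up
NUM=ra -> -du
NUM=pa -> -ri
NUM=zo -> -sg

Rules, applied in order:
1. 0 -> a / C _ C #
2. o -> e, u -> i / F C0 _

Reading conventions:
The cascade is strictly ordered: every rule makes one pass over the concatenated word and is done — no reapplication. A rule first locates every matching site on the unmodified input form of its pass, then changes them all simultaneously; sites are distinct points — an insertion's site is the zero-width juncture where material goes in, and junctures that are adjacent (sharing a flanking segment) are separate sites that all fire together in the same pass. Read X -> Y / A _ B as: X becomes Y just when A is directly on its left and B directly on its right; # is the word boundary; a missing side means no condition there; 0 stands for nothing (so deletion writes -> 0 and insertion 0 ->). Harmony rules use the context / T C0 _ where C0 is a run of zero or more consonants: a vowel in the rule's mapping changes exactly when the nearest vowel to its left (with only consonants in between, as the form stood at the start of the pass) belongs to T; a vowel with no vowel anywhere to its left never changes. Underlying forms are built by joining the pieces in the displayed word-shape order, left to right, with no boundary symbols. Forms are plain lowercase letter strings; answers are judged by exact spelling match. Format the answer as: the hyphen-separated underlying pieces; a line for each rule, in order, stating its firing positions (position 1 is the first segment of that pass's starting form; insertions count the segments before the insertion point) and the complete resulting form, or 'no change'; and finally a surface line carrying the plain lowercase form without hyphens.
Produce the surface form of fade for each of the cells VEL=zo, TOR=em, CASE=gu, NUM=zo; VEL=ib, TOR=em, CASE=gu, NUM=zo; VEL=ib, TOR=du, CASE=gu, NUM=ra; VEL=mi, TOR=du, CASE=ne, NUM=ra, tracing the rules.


cell VEL=zo, TOR=em, CASE=gu, NUM=zo:
underlying: mnu-fade-ve-i-sg
1. 0 -> a / C _ C #: inserts after position(s) 11: mnufadeveisag
2. o -> e, u -> i / F C0 _: no change
surface: mnufadeveisag

cell VEL=ib, TOR=em, CASE=gu, NUM=zo:
underlying: mnu-fade-to-i-sg
1. 0 -> a / C _ C #: inserts after position(s) 11: mnufadetoisag
2. o -> e, u -> i / F C0 _: fires at position(s) 9: mnufadeteisag
surface: mnufadeteisag

cell VEL=ib, TOR=du, CASE=gu, NUM=ra:
underlying: mnu-fade-to-go-du
1. 0 -> a / C _ C #: no change
2. o -> e, u -> i / F C0 _: fires at position(s) 9: mnufadetegodu
surface: mnufadetegodu

cell VEL=mi, TOR=du, CASE=ne, NUM=ra:
underlying: led-fade-eg-go-du
1. 0 -> a / C _ C #: no change
2. o -> e, u -> i / F C0 _: fires at position(s) 11: ledfadeeggedu
surface: ledfadeeggedu


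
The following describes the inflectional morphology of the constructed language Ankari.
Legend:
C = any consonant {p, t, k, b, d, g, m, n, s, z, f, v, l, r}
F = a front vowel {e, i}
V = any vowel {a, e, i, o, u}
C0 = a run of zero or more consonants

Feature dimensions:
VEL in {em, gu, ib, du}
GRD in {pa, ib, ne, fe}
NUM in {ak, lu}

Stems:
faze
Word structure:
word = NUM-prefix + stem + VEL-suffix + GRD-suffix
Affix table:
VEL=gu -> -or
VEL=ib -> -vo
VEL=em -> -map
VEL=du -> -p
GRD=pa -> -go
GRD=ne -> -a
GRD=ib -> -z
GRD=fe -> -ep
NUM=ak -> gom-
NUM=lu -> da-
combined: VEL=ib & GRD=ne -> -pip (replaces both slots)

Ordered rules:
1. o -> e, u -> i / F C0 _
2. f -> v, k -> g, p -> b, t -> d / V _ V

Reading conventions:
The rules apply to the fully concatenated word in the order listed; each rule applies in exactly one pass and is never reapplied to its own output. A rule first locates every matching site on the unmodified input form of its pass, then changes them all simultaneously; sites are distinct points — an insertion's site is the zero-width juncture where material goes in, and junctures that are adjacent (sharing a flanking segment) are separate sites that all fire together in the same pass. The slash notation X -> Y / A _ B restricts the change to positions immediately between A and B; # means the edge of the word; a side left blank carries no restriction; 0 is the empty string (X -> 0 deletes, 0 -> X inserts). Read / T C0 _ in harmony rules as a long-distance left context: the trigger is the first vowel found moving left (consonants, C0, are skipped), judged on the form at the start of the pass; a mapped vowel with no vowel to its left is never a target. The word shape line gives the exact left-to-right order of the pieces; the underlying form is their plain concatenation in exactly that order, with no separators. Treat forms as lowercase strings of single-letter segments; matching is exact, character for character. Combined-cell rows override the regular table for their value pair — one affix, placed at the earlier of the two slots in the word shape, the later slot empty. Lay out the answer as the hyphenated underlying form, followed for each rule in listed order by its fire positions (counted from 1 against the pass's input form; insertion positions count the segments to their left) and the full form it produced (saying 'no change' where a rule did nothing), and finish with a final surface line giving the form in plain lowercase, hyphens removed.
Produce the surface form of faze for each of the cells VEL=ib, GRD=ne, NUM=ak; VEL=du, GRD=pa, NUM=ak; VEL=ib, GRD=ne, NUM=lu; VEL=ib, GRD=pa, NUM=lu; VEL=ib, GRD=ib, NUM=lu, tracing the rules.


cell VEL=ib, GRD=ne, NUM=ak:
underlying: gom-faze-pip
1. o -> e, u -> i / F C0 _: no change
2. f -> v, k -> g, p -> b, t -> d / V _ V: fires at position(s) 8: gomfazebip
surface: gomfazebip

cell VEL=du, GRD=pa, NUM=ak:
underlying: gom-faze-p-go
1. o -> e, u -> i / F C0 _: fires at position(s) 10: gomfazepge
2. f -> v, k -> g, p -> b, t -> d / V _ V: no change
surface: gomfazepge

cell VEL=ib, GRD=ne, NUM=lu:
underlying: da-faze-pip
1. o -> e, u -> i / F C0 _: no change
2. f -> v, k -> g, p -> b, t -> d / V _ V: fires at position(s) 3, 7: davazebip
surface: davazebip

cell VEL=ib, GRD=pa, NUM=lu:
underlying: da-faze-vo-go
1. o -> e, u -> i / F C0 _: fires at position(s) 8: dafazevego
2. f -> v, k -> g, p -> b, t -> d / V _ V: fires at position(s) 3: davazevego
surface: davazevego

cell VEL=ib, GRD=ib, NUM=lu:
underlying: da-faze-vo-z
1. o -> e, u -> i / F C0 _: fires at position(s) 8: dafazevez
2. f -> v, k -> g, p -> b, t -> d / V _ V: fires at position(s) 3: davazevez
surface: davazevez


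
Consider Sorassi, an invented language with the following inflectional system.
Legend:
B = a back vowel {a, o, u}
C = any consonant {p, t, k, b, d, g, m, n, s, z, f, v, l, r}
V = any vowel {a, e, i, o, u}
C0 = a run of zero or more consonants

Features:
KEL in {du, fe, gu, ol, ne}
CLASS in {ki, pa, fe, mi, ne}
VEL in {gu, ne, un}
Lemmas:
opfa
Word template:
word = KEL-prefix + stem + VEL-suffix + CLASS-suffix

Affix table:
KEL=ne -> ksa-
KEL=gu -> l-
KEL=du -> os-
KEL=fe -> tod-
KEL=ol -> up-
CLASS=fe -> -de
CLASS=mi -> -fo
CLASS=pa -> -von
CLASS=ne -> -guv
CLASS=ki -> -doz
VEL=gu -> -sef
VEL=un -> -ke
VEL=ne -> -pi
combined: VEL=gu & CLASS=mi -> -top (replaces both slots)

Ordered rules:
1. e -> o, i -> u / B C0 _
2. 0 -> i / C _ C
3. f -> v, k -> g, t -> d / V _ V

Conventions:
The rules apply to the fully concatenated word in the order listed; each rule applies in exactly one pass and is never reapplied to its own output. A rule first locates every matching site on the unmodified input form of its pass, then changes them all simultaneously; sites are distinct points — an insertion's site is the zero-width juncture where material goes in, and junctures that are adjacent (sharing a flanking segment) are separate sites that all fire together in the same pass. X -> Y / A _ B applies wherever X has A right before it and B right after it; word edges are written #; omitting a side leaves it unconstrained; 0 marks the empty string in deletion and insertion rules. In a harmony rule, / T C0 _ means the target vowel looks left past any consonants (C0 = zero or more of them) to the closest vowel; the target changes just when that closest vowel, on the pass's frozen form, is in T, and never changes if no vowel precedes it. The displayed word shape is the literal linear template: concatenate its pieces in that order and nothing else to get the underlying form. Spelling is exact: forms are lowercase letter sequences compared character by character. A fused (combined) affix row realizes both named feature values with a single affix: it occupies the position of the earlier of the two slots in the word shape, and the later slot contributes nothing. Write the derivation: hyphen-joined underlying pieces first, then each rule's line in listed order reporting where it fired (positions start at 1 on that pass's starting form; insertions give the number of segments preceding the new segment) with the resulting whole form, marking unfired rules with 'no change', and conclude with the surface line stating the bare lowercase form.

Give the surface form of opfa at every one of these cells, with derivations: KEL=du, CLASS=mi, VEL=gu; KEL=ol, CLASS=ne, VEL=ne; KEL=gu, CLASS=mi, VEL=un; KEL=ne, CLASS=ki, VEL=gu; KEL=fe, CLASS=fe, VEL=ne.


cell KEL=du, CLASS=mi, VEL=gu:
underlying: os-opfa-top
1. e -> o, i -> u / B C0 _: no change
2. 0 -> i / C _ C: inserts after position(s) 4: osopifatop
3. f -> v, k -> g, t -> d / V _ V: fires at position(s) 6, 8: osopivadop
surface: osopivadop

cell KEL=ol, CLASS=ne, VEL=ne:
underlying: up-opfa-pi-guv
1. e -> o, i -> u / B C0 _: fires at position(s) 8: upopfapuguv
2. 0 -> i / C _ C: inserts after position(s) 4: upopifapuguv
3. f -> v, k -> g, t -> d / V _ V: fires at position(s) 6: upopivapuguv
surface: upopivapuguv

cell KEL=gu, CLASS=mi, VEL=un:
underlying: l-opfa-ke-fo
1. e -> o, i -> u / B C0 _: fires at position(s) 7: lopfakofo
2. 0 -> i / C _ C: inserts after position(s) 3: lopifakofo
3. f -> v, k -> g, t -> d / V _ V: fires at position(s) 5, 7, 9: lopivagovo
surface: lopivagovo

cell KEL=ne, CLASS=ki, VEL=gu:
underlying: ksa-opfa-sef-doz
1. e -> o, i -> u / B C0 _: fires at position(s) 9: ksaopfasofdoz
2. 0 -> i / C _ C: inserts after position(s) 1, 5, 10: kisaopifasofidoz
3. f -> v, k -> g, t -> d / V _ V: fires at position(s) 8, 12: kisaopivasovidoz
surface: kisaopivasovidoz

cell KEL=fe, CLASS=fe, VEL=ne:
underlying: tod-opfa-pi-de
1. e -> o, i -> u / B C0 _: fires at position(s) 9: todopfapude
2. 0 -> i / C _ C: inserts after position(s) 5: todopifapude
3. f -> v, k -> g, t -> d / V _ V: fires at position(s) 7: todopivapude
surface: todopivapude


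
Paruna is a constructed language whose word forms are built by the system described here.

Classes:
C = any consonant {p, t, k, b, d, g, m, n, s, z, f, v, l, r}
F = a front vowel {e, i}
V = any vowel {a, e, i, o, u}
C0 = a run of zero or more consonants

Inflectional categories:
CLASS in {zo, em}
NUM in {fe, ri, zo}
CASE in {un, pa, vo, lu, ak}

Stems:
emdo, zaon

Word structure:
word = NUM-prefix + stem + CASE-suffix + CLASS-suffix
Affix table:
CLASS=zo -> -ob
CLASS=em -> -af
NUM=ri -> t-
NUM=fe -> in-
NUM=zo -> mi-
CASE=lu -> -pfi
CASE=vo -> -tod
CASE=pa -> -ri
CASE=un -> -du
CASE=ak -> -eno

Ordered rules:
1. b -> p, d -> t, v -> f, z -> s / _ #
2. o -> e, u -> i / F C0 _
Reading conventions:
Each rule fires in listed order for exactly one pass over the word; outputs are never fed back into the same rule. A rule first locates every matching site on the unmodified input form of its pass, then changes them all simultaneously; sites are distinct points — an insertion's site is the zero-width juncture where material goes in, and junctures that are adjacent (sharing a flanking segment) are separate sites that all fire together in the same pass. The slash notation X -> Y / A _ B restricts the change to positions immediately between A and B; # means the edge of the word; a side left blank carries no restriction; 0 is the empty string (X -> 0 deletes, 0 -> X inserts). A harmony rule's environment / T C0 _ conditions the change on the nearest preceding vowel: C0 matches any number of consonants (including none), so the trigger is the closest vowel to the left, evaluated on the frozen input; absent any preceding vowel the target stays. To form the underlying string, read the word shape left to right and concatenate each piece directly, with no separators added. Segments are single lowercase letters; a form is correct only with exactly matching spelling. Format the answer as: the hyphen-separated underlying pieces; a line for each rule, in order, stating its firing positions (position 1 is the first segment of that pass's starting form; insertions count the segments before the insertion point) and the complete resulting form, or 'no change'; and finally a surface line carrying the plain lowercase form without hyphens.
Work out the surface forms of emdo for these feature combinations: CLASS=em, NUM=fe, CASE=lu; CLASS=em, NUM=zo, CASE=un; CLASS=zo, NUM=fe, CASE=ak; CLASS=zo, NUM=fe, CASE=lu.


cell CLASS=em, NUM=fe, CASE=lu:
underlying: in-emdo-pfi-af
1. b -> p, d -> t, v -> f, z -> s / _ #: no change
2. o -> e, u -> i / F C0 _: fires at position(s) 6: inemdepfiaf
surface: inemdepfiaf

cell CLASS=em, NUM=zo, CASE=un:
underlying: mi-emdo-du-af
1. b -> p, d -> t, v -> f, z -> s / _ #: no change
2. o -> e, u -> i / F C0 _: fires at position(s) 6: miemdeduaf
surface: miemdeduaf

cell CLASS=zo, NUM=fe, CASE=ak:
underlying: in-emdo-eno-ob
1. b -> p, d -> t, v -> f, z -> s / _ #: fires at position(s) 11: inemdoenoop
2. o -> e, u -> i / F C0 _: fires at position(s) 6, 9: inemdeeneop
surface: inemdeeneop

cell CLASS=zo, NUM=fe, CASE=lu:
underlying: in-emdo-pfi-ob
1. b -> p, d -> t, v -> f, z -> s / _ #: fires at position(s) 11: inemdopfiop
2. o -> e, u -> i / F C0 _: fires at position(s) 6, 10: inemdepfiep
surface: inemdepfiep


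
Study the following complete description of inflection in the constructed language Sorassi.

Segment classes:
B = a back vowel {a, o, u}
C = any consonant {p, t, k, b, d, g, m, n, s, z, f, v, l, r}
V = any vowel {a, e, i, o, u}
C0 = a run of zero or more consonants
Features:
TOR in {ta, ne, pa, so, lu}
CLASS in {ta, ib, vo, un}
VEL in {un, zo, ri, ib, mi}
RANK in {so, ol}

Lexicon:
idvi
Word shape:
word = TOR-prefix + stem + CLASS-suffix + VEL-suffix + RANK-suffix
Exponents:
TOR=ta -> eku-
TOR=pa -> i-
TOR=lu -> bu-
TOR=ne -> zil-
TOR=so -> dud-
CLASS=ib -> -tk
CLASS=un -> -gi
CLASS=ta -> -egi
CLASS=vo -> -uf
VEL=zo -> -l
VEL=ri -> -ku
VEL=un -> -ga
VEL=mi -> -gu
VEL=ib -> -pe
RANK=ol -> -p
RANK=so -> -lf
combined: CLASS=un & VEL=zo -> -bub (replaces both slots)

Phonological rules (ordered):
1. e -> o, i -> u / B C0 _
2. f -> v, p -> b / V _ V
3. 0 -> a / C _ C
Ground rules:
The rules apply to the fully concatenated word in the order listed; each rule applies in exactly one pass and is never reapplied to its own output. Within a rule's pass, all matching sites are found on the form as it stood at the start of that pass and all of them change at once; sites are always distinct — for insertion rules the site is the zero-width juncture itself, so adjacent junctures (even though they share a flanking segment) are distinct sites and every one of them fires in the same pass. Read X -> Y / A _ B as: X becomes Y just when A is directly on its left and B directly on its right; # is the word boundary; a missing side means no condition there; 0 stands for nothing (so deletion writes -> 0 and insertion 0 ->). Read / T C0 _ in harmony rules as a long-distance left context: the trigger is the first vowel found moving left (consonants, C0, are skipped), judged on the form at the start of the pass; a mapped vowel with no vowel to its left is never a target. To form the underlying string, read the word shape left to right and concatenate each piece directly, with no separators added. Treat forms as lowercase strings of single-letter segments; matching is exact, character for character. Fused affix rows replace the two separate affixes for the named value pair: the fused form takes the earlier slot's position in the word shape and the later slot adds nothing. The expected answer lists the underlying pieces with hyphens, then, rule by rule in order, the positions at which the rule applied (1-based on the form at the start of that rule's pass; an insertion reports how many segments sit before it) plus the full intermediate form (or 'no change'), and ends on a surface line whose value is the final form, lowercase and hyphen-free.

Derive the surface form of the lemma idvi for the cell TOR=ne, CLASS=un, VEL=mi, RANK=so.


underlying: zil-idvi-gi-gu-lf
1. e -> o, i -> u / B C0 _: no change
2. f -> v, p -> b / V _ V: no change
3. 0 -> a / C _ C: inserts after position(s) 5, 12: zilidavigigulaf
surface: zilidavigigulaf


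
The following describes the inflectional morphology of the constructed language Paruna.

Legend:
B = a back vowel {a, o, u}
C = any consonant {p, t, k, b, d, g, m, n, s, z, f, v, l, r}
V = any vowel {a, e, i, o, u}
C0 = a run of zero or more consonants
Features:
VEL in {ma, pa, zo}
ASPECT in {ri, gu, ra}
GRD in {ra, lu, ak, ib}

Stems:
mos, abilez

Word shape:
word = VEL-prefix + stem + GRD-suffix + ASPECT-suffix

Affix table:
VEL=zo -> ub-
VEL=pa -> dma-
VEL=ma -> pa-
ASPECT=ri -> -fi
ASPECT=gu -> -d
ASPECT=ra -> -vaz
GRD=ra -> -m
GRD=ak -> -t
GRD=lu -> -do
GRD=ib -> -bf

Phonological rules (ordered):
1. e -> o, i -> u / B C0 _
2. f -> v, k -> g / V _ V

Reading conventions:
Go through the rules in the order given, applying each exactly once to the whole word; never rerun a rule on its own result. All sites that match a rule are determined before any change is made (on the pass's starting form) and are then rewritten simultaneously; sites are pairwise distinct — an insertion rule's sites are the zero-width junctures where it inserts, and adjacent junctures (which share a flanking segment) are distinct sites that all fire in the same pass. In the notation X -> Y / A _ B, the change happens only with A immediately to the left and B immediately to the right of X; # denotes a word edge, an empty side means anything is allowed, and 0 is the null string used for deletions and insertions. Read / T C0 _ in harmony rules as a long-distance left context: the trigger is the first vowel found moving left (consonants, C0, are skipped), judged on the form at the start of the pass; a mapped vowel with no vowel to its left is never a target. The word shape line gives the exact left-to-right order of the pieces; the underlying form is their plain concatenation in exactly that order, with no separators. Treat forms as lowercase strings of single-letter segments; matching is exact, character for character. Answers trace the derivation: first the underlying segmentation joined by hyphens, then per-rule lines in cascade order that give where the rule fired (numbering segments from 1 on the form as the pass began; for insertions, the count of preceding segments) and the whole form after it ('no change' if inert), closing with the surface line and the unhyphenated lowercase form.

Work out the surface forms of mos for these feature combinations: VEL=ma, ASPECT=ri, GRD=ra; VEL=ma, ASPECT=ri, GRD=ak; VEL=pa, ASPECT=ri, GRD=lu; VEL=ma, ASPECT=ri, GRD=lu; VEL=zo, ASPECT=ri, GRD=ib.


cell VEL=ma, ASPECT=ri, GRD=ra:
underlying: pa-mos-m-fi
1. e -> o, i -> u / B C0 _: fires at position(s) 8: pamosmfu
2. f -> v, k -> g / V _ V: no change
surface: pamosmfu

cell VEL=ma, ASPECT=ri, GRD=ak:
underlying: pa-mos-t-fi
1. e -> o, i -> u / B C0 _: fires at position(s) 8: pamostfu
2. f -> v, k -> g / V _ V: no change
surface: pamostfu

cell VEL=pa, ASPECT=ri, GRD=lu:
underlying: dma-mos-do-fi
1. e -> o, i -> u / B C0 _: fires at position(s) 10: dmamosdofu
2. f -> v, k -> g / V _ V: fires at position(s) 9: dmamosdovu
surface: dmamosdovu

cell VEL=ma, ASPECT=ri, GRD=lu:
underlying: pa-mos-do-fi
1. e -> o, i -> u / B C0 _: fires at position(s) 9: pamosdofu
2. f -> v, k -> g / V _ V: fires at position(s) 8: pamosdovu
surface: pamosdovu

cell VEL=zo, ASPECT=ri, GRD=ib:
underlying: ub-mos-bf-fi
1. e -> o, i -> u / B C0 _: fires at position(s) 9: ubmosbffu
2. f -> v, k -> g / V _ V: no change
surface: ubmosbffu


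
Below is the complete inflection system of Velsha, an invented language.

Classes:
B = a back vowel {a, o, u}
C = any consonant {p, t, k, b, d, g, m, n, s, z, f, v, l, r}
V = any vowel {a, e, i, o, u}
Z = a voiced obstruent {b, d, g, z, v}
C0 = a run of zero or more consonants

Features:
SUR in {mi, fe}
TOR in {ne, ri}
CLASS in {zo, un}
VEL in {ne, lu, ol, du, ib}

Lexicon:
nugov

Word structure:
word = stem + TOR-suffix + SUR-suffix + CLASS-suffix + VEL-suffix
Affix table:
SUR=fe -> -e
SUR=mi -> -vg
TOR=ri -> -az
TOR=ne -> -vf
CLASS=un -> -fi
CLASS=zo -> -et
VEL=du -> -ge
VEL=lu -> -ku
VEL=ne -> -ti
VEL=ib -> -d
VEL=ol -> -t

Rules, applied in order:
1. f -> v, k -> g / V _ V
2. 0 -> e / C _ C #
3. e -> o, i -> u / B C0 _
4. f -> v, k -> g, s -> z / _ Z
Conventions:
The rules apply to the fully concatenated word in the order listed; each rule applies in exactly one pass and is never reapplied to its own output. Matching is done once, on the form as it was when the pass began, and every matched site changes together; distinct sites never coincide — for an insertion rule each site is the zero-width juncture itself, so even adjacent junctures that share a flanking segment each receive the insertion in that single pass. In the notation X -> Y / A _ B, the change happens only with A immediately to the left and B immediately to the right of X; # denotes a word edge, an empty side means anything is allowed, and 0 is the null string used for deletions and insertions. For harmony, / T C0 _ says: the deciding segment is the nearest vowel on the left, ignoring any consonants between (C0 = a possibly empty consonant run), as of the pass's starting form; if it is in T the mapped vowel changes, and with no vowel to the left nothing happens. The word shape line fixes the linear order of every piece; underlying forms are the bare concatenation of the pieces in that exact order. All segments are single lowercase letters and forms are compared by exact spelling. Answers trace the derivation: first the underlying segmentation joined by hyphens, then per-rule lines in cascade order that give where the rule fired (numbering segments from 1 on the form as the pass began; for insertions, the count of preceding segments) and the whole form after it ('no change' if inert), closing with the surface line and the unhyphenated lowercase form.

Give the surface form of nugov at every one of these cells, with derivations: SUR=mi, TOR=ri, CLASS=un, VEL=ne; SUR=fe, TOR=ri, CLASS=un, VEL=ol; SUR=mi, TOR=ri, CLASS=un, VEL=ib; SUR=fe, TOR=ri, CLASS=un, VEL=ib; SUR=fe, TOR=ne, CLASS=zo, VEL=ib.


cell SUR=mi, TOR=ri, CLASS=un, VEL=ne:
underlying: nugov-az-vg-fi-ti
1. f -> v, k -> g / V _ V: no change
2. 0 -> e / C _ C #: no change
3. e -> o, i -> u / B C0 _: fires at position(s) 11: nugovazvgfuti
4. f -> v, k -> g, s -> z / _ Z: no change
surface: nugovazvgfuti

cell SUR=fe, TOR=ri, CLASS=un, VEL=ol:
underlying: nugov-az-e-fi-t
1. f -> v, k -> g / V _ V: fires at position(s) 9: nugovazevit
2. 0 -> e / C _ C #: no change
3. e -> o, i -> u / B C0 _: fires at position(s) 8: nugovazovit
4. f -> v, k -> g, s -> z / _ Z: no change
surface: nugovazovit

cell SUR=mi, TOR=ri, CLASS=un, VEL=ib:
underlying: nugov-az-vg-fi-d
1. f -> v, k -> g / V _ V: no change
2. 0 -> e / C _ C #: no change
3. e -> o, i -> u / B C0 _: fires at position(s) 11: nugovazvgfud
4. f -> v, k -> g, s -> z / _ Z: no change
surface: nugovazvgfud

cell SUR=fe, TOR=ri, CLASS=un, VEL=ib:
underlying: nugov-az-e-fi-d
1. f -> v, k -> g / V _ V: fires at position(s) 9: nugovazevid
2. 0 -> e / C _ C #: no change
3. e -> o, i -> u / B C0 _: fires at position(s) 8: nugovazovid
4. f -> v, k -> g, s -> z / _ Z: no change
surface: nugovazovid

cell SUR=fe, TOR=ne, CLASS=zo, VEL=ib:
underlying: nugov-vf-e-et-d
1. f -> v, k -> g / V _ V: no change
2. 0 -> e / C _ C #: inserts after position(s) 10: nugovvfeeted
3. e -> o, i -> u / B C0 _: fires at position(s) 8: nugovvfoeted
4. f -> v, k -> g, s -> z / _ Z: no change
surface: nugovvfoeted


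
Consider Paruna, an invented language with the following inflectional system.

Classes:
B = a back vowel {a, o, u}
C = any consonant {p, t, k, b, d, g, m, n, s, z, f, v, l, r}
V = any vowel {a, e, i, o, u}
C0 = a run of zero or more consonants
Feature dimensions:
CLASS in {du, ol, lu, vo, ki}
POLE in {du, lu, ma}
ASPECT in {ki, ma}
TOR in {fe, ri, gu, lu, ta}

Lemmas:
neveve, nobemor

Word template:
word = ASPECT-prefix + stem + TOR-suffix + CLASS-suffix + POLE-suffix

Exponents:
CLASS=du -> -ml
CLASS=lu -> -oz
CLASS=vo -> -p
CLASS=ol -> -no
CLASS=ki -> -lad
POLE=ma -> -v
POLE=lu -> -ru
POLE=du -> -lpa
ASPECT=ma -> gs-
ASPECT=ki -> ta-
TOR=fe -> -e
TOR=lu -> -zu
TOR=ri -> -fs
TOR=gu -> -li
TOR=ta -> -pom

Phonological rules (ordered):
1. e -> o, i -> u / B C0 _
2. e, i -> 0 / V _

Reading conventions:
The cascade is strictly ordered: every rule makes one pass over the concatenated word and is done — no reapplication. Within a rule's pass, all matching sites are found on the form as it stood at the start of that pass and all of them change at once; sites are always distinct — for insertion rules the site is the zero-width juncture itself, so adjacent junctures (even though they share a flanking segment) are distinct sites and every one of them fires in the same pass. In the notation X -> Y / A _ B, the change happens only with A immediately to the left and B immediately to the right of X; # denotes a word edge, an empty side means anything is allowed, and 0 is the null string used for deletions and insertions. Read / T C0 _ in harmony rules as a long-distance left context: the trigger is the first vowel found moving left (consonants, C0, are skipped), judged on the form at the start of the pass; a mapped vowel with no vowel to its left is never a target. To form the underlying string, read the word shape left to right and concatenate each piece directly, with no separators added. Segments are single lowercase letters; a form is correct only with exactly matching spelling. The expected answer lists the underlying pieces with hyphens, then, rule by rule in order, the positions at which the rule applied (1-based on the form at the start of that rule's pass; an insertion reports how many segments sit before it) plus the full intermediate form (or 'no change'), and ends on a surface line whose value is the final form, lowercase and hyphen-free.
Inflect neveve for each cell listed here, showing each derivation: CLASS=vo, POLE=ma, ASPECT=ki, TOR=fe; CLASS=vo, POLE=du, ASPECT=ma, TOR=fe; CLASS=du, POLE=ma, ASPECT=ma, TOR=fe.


cell CLASS=vo, POLE=ma, ASPECT=ki, TOR=fe:
underlying: ta-neveve-e-p-v
1. e -> o, i -> u / B C0 _: fires at position(s) 4: tanoveveepv
2. e, i -> 0 / V _: fires at position(s) 9: tanovevepv
surface: tanovevepv

cell CLASS=vo, POLE=du, ASPECT=ma, TOR=fe:
underlying: gs-neveve-e-p-lpa
1. e -> o, i -> u / B C0 _: no change
2. e, i -> 0 / V _: fires at position(s) 9: gsneveveplpa
surface: gsneveveplpa

cell CLASS=du, POLE=ma, ASPECT=ma, TOR=fe:
underlying: gs-neveve-e-ml-v
1. e -> o, i -> u / B C0 _: no change
2. e, i -> 0 / V _: fires at position(s) 9: gsnevevemlv
surface: gsnevevemlv


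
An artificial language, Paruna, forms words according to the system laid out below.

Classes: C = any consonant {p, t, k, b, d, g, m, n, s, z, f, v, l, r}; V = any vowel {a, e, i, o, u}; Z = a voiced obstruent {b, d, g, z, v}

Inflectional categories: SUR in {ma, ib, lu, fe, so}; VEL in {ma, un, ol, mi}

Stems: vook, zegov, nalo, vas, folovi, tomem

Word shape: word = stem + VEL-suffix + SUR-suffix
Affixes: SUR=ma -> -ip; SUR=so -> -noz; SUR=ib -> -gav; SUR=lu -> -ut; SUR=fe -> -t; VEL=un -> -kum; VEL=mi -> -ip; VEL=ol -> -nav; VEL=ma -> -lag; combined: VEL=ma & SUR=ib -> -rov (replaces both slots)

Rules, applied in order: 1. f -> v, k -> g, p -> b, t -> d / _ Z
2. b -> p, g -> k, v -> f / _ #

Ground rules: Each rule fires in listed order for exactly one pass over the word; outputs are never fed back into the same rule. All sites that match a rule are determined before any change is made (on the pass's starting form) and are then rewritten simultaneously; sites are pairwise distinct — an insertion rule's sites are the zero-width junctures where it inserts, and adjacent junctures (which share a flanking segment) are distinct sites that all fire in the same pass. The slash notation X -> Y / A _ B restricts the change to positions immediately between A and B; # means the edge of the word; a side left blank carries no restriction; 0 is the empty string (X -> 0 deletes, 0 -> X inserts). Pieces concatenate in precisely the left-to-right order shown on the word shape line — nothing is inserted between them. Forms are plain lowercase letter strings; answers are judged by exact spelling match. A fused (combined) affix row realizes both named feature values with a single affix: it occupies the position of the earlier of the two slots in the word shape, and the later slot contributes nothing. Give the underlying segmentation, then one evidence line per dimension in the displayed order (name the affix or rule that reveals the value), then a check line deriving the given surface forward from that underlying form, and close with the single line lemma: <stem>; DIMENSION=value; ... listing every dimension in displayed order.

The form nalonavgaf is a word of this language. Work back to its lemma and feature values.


underlying: nalo-nav-gav
SUR=ib - signalled by the affix -gav
VEL=ol - signalled by the affix -nav
check: nalonavgav -> nalonavgav -> nalonavgaf
lemma: nalo; SUR=ib; VEL=ol


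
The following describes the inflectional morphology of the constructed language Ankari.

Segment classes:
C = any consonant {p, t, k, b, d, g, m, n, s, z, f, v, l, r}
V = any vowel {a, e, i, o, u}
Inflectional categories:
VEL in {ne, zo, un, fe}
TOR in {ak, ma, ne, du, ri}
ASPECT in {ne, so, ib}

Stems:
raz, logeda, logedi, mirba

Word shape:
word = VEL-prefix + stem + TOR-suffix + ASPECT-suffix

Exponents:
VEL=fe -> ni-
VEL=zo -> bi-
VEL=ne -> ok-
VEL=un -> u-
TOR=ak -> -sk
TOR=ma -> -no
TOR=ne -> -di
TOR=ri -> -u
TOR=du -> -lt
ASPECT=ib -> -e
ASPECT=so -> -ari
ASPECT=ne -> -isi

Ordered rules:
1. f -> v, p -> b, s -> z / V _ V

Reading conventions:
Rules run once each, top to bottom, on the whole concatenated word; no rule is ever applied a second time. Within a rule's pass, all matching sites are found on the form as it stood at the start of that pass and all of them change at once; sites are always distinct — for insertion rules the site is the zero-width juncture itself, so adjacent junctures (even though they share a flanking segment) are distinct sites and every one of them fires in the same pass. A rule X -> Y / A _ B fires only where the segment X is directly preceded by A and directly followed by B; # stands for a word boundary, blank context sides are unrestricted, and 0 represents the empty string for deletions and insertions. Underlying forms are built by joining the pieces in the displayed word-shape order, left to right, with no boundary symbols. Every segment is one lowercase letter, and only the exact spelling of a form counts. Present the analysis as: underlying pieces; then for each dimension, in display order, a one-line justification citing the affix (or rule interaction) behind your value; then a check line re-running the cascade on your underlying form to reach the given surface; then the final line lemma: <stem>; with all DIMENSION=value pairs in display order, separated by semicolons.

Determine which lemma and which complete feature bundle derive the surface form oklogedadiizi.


underlying: ok-logeda-di-isi
VEL=ne - signalled by the affix ok-
TOR=ne - signalled by the affix -di
ASPECT=ne - signalled by the affix -isi
check: oklogedadiisi -> oklogedadiizi
lemma: logeda; VEL=ne; TOR=ne; ASPECT=ne
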